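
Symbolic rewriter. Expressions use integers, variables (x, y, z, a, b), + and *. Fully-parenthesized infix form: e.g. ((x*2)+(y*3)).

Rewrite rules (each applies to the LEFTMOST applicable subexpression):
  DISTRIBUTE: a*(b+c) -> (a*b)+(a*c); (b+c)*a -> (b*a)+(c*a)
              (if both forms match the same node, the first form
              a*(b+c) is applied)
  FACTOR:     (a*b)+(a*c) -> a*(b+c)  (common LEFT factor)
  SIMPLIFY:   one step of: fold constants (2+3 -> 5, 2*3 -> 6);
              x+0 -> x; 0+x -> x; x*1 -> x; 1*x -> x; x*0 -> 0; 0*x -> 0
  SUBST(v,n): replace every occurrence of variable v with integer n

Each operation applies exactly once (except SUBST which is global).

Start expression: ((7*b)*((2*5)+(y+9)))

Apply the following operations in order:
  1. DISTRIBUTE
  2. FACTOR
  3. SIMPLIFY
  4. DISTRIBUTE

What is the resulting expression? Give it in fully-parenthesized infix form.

Answer: (((7*b)*10)+((7*b)*(y+9)))

Derivation:
Start: ((7*b)*((2*5)+(y+9)))
Apply DISTRIBUTE at root (target: ((7*b)*((2*5)+(y+9)))): ((7*b)*((2*5)+(y+9))) -> (((7*b)*(2*5))+((7*b)*(y+9)))
Apply FACTOR at root (target: (((7*b)*(2*5))+((7*b)*(y+9)))): (((7*b)*(2*5))+((7*b)*(y+9))) -> ((7*b)*((2*5)+(y+9)))
Apply SIMPLIFY at RL (target: (2*5)): ((7*b)*((2*5)+(y+9))) -> ((7*b)*(10+(y+9)))
Apply DISTRIBUTE at root (target: ((7*b)*(10+(y+9)))): ((7*b)*(10+(y+9))) -> (((7*b)*10)+((7*b)*(y+9)))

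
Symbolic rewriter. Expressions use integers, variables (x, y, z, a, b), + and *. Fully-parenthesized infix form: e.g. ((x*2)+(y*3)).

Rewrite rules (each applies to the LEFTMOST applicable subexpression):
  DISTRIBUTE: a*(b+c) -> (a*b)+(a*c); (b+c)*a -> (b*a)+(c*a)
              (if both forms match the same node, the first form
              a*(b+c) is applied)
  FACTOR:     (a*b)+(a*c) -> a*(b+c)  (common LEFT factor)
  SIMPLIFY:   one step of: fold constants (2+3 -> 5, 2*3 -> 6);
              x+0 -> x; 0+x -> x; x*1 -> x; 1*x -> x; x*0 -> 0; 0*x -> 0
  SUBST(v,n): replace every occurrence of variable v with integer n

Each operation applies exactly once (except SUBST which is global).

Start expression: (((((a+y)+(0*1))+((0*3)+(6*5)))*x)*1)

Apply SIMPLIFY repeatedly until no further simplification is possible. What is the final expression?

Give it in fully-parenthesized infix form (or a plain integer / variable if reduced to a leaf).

Answer: (((a+y)+30)*x)

Derivation:
Start: (((((a+y)+(0*1))+((0*3)+(6*5)))*x)*1)
Step 1: at root: (((((a+y)+(0*1))+((0*3)+(6*5)))*x)*1) -> ((((a+y)+(0*1))+((0*3)+(6*5)))*x); overall: (((((a+y)+(0*1))+((0*3)+(6*5)))*x)*1) -> ((((a+y)+(0*1))+((0*3)+(6*5)))*x)
Step 2: at LLR: (0*1) -> 0; overall: ((((a+y)+(0*1))+((0*3)+(6*5)))*x) -> ((((a+y)+0)+((0*3)+(6*5)))*x)
Step 3: at LL: ((a+y)+0) -> (a+y); overall: ((((a+y)+0)+((0*3)+(6*5)))*x) -> (((a+y)+((0*3)+(6*5)))*x)
Step 4: at LRL: (0*3) -> 0; overall: (((a+y)+((0*3)+(6*5)))*x) -> (((a+y)+(0+(6*5)))*x)
Step 5: at LR: (0+(6*5)) -> (6*5); overall: (((a+y)+(0+(6*5)))*x) -> (((a+y)+(6*5))*x)
Step 6: at LR: (6*5) -> 30; overall: (((a+y)+(6*5))*x) -> (((a+y)+30)*x)
Fixed point: (((a+y)+30)*x)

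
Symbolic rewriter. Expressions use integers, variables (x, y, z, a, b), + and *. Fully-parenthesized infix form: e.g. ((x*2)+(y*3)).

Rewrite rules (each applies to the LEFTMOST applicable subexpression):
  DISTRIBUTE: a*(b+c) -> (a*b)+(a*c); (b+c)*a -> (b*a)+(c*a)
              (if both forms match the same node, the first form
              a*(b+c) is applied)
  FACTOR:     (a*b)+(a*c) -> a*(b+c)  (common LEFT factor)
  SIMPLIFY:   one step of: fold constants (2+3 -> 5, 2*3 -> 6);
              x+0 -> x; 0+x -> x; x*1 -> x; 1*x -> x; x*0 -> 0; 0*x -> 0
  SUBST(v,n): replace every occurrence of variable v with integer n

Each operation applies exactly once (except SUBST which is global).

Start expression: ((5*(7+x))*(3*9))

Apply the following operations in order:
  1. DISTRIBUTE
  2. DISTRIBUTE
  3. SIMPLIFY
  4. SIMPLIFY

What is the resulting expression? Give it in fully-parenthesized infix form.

Start: ((5*(7+x))*(3*9))
Apply DISTRIBUTE at L (target: (5*(7+x))): ((5*(7+x))*(3*9)) -> (((5*7)+(5*x))*(3*9))
Apply DISTRIBUTE at root (target: (((5*7)+(5*x))*(3*9))): (((5*7)+(5*x))*(3*9)) -> (((5*7)*(3*9))+((5*x)*(3*9)))
Apply SIMPLIFY at LL (target: (5*7)): (((5*7)*(3*9))+((5*x)*(3*9))) -> ((35*(3*9))+((5*x)*(3*9)))
Apply SIMPLIFY at LR (target: (3*9)): ((35*(3*9))+((5*x)*(3*9))) -> ((35*27)+((5*x)*(3*9)))

Answer: ((35*27)+((5*x)*(3*9)))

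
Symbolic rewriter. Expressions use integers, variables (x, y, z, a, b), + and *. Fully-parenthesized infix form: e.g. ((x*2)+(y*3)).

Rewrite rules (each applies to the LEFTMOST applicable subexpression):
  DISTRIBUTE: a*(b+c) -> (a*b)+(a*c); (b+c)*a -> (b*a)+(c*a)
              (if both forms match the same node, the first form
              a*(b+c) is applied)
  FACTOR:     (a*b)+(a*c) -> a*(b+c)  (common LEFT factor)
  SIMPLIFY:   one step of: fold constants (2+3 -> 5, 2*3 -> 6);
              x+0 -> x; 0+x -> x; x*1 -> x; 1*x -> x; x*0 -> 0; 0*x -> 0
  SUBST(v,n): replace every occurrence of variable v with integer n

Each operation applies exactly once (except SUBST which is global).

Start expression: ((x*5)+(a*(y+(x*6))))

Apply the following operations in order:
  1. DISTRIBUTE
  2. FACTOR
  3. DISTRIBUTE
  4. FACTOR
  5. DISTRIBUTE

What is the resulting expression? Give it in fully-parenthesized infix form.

Answer: ((x*5)+((a*y)+(a*(x*6))))

Derivation:
Start: ((x*5)+(a*(y+(x*6))))
Apply DISTRIBUTE at R (target: (a*(y+(x*6)))): ((x*5)+(a*(y+(x*6)))) -> ((x*5)+((a*y)+(a*(x*6))))
Apply FACTOR at R (target: ((a*y)+(a*(x*6)))): ((x*5)+((a*y)+(a*(x*6)))) -> ((x*5)+(a*(y+(x*6))))
Apply DISTRIBUTE at R (target: (a*(y+(x*6)))): ((x*5)+(a*(y+(x*6)))) -> ((x*5)+((a*y)+(a*(x*6))))
Apply FACTOR at R (target: ((a*y)+(a*(x*6)))): ((x*5)+((a*y)+(a*(x*6)))) -> ((x*5)+(a*(y+(x*6))))
Apply DISTRIBUTE at R (target: (a*(y+(x*6)))): ((x*5)+(a*(y+(x*6)))) -> ((x*5)+((a*y)+(a*(x*6))))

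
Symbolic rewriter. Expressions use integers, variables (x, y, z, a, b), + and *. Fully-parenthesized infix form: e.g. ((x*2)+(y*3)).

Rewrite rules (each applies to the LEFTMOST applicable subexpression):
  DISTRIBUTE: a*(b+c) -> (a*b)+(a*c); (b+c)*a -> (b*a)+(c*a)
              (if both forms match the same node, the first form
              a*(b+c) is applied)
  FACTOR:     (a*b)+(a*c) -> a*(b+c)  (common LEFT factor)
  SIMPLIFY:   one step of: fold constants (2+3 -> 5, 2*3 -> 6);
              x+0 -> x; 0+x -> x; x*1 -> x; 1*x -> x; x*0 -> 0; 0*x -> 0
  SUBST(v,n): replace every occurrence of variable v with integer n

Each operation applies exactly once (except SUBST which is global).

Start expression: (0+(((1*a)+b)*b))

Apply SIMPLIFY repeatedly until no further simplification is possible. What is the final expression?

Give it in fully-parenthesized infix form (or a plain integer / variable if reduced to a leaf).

Start: (0+(((1*a)+b)*b))
Step 1: at root: (0+(((1*a)+b)*b)) -> (((1*a)+b)*b); overall: (0+(((1*a)+b)*b)) -> (((1*a)+b)*b)
Step 2: at LL: (1*a) -> a; overall: (((1*a)+b)*b) -> ((a+b)*b)
Fixed point: ((a+b)*b)

Answer: ((a+b)*b)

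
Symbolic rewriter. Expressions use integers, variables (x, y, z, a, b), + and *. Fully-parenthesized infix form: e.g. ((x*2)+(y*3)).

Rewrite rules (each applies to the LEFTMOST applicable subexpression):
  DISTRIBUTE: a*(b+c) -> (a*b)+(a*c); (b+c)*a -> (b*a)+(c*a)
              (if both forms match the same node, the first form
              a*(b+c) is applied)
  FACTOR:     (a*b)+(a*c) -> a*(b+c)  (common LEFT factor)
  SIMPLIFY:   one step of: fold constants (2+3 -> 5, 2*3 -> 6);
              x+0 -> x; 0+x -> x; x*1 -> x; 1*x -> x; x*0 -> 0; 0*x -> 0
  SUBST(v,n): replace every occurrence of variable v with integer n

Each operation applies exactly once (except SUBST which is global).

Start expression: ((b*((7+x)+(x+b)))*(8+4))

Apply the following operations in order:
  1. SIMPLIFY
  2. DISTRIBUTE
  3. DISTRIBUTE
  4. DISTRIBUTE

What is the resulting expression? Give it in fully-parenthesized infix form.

Start: ((b*((7+x)+(x+b)))*(8+4))
Apply SIMPLIFY at R (target: (8+4)): ((b*((7+x)+(x+b)))*(8+4)) -> ((b*((7+x)+(x+b)))*12)
Apply DISTRIBUTE at L (target: (b*((7+x)+(x+b)))): ((b*((7+x)+(x+b)))*12) -> (((b*(7+x))+(b*(x+b)))*12)
Apply DISTRIBUTE at root (target: (((b*(7+x))+(b*(x+b)))*12)): (((b*(7+x))+(b*(x+b)))*12) -> (((b*(7+x))*12)+((b*(x+b))*12))
Apply DISTRIBUTE at LL (target: (b*(7+x))): (((b*(7+x))*12)+((b*(x+b))*12)) -> ((((b*7)+(b*x))*12)+((b*(x+b))*12))

Answer: ((((b*7)+(b*x))*12)+((b*(x+b))*12))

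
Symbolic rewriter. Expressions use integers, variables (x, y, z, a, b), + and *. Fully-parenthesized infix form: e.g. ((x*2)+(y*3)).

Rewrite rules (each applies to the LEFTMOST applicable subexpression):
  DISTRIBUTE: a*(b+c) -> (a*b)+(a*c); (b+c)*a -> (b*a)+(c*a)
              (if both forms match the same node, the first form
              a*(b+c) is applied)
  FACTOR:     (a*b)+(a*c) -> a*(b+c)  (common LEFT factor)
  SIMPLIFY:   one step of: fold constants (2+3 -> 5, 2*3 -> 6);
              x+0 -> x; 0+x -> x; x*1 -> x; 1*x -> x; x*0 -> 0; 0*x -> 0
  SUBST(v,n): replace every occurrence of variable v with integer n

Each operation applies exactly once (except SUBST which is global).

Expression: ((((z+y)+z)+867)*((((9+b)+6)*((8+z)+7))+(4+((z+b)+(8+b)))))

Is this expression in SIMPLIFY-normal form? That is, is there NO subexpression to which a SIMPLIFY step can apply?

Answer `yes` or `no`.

Answer: yes

Derivation:
Expression: ((((z+y)+z)+867)*((((9+b)+6)*((8+z)+7))+(4+((z+b)+(8+b)))))
Scanning for simplifiable subexpressions (pre-order)...
  at root: ((((z+y)+z)+867)*((((9+b)+6)*((8+z)+7))+(4+((z+b)+(8+b))))) (not simplifiable)
  at L: (((z+y)+z)+867) (not simplifiable)
  at LL: ((z+y)+z) (not simplifiable)
  at LLL: (z+y) (not simplifiable)
  at R: ((((9+b)+6)*((8+z)+7))+(4+((z+b)+(8+b)))) (not simplifiable)
  at RL: (((9+b)+6)*((8+z)+7)) (not simplifiable)
  at RLL: ((9+b)+6) (not simplifiable)
  at RLLL: (9+b) (not simplifiable)
  at RLR: ((8+z)+7) (not simplifiable)
  at RLRL: (8+z) (not simplifiable)
  at RR: (4+((z+b)+(8+b))) (not simplifiable)
  at RRR: ((z+b)+(8+b)) (not simplifiable)
  at RRRL: (z+b) (not simplifiable)
  at RRRR: (8+b) (not simplifiable)
Result: no simplifiable subexpression found -> normal form.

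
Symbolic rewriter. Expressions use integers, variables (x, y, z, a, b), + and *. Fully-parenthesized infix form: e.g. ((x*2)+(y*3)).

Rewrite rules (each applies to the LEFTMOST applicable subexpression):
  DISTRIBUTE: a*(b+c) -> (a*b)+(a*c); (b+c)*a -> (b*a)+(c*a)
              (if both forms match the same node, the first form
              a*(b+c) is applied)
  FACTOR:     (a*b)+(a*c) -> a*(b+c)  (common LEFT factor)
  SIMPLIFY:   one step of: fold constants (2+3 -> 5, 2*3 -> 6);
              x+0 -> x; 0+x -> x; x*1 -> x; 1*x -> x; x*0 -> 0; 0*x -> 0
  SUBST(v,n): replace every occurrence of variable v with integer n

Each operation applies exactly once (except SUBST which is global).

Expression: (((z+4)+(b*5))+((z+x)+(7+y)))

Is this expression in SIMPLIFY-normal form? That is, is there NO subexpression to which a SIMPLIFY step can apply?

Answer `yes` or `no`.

Answer: yes

Derivation:
Expression: (((z+4)+(b*5))+((z+x)+(7+y)))
Scanning for simplifiable subexpressions (pre-order)...
  at root: (((z+4)+(b*5))+((z+x)+(7+y))) (not simplifiable)
  at L: ((z+4)+(b*5)) (not simplifiable)
  at LL: (z+4) (not simplifiable)
  at LR: (b*5) (not simplifiable)
  at R: ((z+x)+(7+y)) (not simplifiable)
  at RL: (z+x) (not simplifiable)
  at RR: (7+y) (not simplifiable)
Result: no simplifiable subexpression found -> normal form.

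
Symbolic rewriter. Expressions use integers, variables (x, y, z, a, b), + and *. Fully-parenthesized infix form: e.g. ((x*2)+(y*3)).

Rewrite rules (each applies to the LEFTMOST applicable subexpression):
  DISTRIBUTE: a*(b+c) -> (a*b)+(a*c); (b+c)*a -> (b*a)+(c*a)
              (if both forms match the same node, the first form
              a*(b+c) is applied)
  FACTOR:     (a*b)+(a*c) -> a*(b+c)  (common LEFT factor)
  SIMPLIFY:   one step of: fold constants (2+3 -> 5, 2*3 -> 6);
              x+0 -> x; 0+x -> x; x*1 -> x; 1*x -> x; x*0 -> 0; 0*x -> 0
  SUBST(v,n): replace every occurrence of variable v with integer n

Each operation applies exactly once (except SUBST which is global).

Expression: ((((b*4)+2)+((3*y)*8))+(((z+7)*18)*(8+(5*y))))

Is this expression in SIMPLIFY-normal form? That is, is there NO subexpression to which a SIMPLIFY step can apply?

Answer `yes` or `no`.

Expression: ((((b*4)+2)+((3*y)*8))+(((z+7)*18)*(8+(5*y))))
Scanning for simplifiable subexpressions (pre-order)...
  at root: ((((b*4)+2)+((3*y)*8))+(((z+7)*18)*(8+(5*y)))) (not simplifiable)
  at L: (((b*4)+2)+((3*y)*8)) (not simplifiable)
  at LL: ((b*4)+2) (not simplifiable)
  at LLL: (b*4) (not simplifiable)
  at LR: ((3*y)*8) (not simplifiable)
  at LRL: (3*y) (not simplifiable)
  at R: (((z+7)*18)*(8+(5*y))) (not simplifiable)
  at RL: ((z+7)*18) (not simplifiable)
  at RLL: (z+7) (not simplifiable)
  at RR: (8+(5*y)) (not simplifiable)
  at RRR: (5*y) (not simplifiable)
Result: no simplifiable subexpression found -> normal form.

Answer: yes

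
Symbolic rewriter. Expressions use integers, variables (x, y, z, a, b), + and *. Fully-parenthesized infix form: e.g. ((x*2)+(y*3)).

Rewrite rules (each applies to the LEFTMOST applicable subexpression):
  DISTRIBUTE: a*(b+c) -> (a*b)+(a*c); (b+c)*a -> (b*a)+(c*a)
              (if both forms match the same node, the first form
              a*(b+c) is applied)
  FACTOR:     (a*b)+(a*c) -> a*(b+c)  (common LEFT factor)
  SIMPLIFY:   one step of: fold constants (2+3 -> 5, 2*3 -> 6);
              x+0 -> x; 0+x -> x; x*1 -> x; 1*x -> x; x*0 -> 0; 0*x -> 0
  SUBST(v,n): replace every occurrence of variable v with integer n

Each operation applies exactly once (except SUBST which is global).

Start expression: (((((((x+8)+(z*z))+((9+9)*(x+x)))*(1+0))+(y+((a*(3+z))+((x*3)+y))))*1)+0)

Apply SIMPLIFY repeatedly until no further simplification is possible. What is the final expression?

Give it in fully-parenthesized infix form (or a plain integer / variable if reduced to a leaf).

Start: (((((((x+8)+(z*z))+((9+9)*(x+x)))*(1+0))+(y+((a*(3+z))+((x*3)+y))))*1)+0)
Step 1: at root: (((((((x+8)+(z*z))+((9+9)*(x+x)))*(1+0))+(y+((a*(3+z))+((x*3)+y))))*1)+0) -> ((((((x+8)+(z*z))+((9+9)*(x+x)))*(1+0))+(y+((a*(3+z))+((x*3)+y))))*1); overall: (((((((x+8)+(z*z))+((9+9)*(x+x)))*(1+0))+(y+((a*(3+z))+((x*3)+y))))*1)+0) -> ((((((x+8)+(z*z))+((9+9)*(x+x)))*(1+0))+(y+((a*(3+z))+((x*3)+y))))*1)
Step 2: at root: ((((((x+8)+(z*z))+((9+9)*(x+x)))*(1+0))+(y+((a*(3+z))+((x*3)+y))))*1) -> (((((x+8)+(z*z))+((9+9)*(x+x)))*(1+0))+(y+((a*(3+z))+((x*3)+y)))); overall: ((((((x+8)+(z*z))+((9+9)*(x+x)))*(1+0))+(y+((a*(3+z))+((x*3)+y))))*1) -> (((((x+8)+(z*z))+((9+9)*(x+x)))*(1+0))+(y+((a*(3+z))+((x*3)+y))))
Step 3: at LLRL: (9+9) -> 18; overall: (((((x+8)+(z*z))+((9+9)*(x+x)))*(1+0))+(y+((a*(3+z))+((x*3)+y)))) -> (((((x+8)+(z*z))+(18*(x+x)))*(1+0))+(y+((a*(3+z))+((x*3)+y))))
Step 4: at LR: (1+0) -> 1; overall: (((((x+8)+(z*z))+(18*(x+x)))*(1+0))+(y+((a*(3+z))+((x*3)+y)))) -> (((((x+8)+(z*z))+(18*(x+x)))*1)+(y+((a*(3+z))+((x*3)+y))))
Step 5: at L: ((((x+8)+(z*z))+(18*(x+x)))*1) -> (((x+8)+(z*z))+(18*(x+x))); overall: (((((x+8)+(z*z))+(18*(x+x)))*1)+(y+((a*(3+z))+((x*3)+y)))) -> ((((x+8)+(z*z))+(18*(x+x)))+(y+((a*(3+z))+((x*3)+y))))
Fixed point: ((((x+8)+(z*z))+(18*(x+x)))+(y+((a*(3+z))+((x*3)+y))))

Answer: ((((x+8)+(z*z))+(18*(x+x)))+(y+((a*(3+z))+((x*3)+y))))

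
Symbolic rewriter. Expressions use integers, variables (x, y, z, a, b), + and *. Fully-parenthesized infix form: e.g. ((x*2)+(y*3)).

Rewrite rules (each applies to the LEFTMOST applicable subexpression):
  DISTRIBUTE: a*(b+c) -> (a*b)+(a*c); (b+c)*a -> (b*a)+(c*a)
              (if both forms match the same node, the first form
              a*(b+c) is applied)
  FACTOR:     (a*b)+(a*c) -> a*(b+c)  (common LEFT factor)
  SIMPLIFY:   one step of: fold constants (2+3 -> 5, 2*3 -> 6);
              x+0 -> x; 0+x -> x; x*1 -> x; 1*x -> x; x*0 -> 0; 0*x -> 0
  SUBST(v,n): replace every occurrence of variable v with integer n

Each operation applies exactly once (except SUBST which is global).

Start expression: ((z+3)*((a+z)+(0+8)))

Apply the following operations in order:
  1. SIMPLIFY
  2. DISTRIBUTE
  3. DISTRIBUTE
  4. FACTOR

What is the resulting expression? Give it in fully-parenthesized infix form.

Start: ((z+3)*((a+z)+(0+8)))
Apply SIMPLIFY at RR (target: (0+8)): ((z+3)*((a+z)+(0+8))) -> ((z+3)*((a+z)+8))
Apply DISTRIBUTE at root (target: ((z+3)*((a+z)+8))): ((z+3)*((a+z)+8)) -> (((z+3)*(a+z))+((z+3)*8))
Apply DISTRIBUTE at L (target: ((z+3)*(a+z))): (((z+3)*(a+z))+((z+3)*8)) -> ((((z+3)*a)+((z+3)*z))+((z+3)*8))
Apply FACTOR at L (target: (((z+3)*a)+((z+3)*z))): ((((z+3)*a)+((z+3)*z))+((z+3)*8)) -> (((z+3)*(a+z))+((z+3)*8))

Answer: (((z+3)*(a+z))+((z+3)*8))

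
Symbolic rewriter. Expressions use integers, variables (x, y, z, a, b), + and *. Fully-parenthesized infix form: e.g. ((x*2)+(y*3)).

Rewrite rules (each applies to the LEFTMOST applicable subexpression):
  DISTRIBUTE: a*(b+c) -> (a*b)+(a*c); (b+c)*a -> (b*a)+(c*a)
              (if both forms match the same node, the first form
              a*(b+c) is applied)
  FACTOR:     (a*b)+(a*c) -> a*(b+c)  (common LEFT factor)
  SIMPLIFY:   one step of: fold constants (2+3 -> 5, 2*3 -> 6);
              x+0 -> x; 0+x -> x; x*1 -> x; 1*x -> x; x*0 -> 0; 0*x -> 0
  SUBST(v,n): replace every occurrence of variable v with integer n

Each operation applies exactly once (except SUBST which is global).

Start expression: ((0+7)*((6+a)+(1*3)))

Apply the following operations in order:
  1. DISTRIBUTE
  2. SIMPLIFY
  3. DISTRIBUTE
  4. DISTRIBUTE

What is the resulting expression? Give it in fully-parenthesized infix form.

Start: ((0+7)*((6+a)+(1*3)))
Apply DISTRIBUTE at root (target: ((0+7)*((6+a)+(1*3)))): ((0+7)*((6+a)+(1*3))) -> (((0+7)*(6+a))+((0+7)*(1*3)))
Apply SIMPLIFY at LL (target: (0+7)): (((0+7)*(6+a))+((0+7)*(1*3))) -> ((7*(6+a))+((0+7)*(1*3)))
Apply DISTRIBUTE at L (target: (7*(6+a))): ((7*(6+a))+((0+7)*(1*3))) -> (((7*6)+(7*a))+((0+7)*(1*3)))
Apply DISTRIBUTE at R (target: ((0+7)*(1*3))): (((7*6)+(7*a))+((0+7)*(1*3))) -> (((7*6)+(7*a))+((0*(1*3))+(7*(1*3))))

Answer: (((7*6)+(7*a))+((0*(1*3))+(7*(1*3))))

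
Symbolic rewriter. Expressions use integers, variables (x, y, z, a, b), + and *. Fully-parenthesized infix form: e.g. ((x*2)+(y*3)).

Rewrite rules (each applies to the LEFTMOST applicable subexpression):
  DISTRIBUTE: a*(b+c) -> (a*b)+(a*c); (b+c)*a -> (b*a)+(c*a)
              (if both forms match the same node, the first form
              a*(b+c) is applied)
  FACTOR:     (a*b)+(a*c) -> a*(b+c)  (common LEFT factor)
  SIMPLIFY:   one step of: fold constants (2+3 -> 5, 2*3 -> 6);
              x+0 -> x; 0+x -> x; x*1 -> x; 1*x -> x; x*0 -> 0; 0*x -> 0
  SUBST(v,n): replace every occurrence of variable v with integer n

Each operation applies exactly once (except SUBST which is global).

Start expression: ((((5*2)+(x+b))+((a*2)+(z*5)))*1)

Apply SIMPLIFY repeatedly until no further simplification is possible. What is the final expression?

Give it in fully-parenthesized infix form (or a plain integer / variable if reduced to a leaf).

Start: ((((5*2)+(x+b))+((a*2)+(z*5)))*1)
Step 1: at root: ((((5*2)+(x+b))+((a*2)+(z*5)))*1) -> (((5*2)+(x+b))+((a*2)+(z*5))); overall: ((((5*2)+(x+b))+((a*2)+(z*5)))*1) -> (((5*2)+(x+b))+((a*2)+(z*5)))
Step 2: at LL: (5*2) -> 10; overall: (((5*2)+(x+b))+((a*2)+(z*5))) -> ((10+(x+b))+((a*2)+(z*5)))
Fixed point: ((10+(x+b))+((a*2)+(z*5)))

Answer: ((10+(x+b))+((a*2)+(z*5)))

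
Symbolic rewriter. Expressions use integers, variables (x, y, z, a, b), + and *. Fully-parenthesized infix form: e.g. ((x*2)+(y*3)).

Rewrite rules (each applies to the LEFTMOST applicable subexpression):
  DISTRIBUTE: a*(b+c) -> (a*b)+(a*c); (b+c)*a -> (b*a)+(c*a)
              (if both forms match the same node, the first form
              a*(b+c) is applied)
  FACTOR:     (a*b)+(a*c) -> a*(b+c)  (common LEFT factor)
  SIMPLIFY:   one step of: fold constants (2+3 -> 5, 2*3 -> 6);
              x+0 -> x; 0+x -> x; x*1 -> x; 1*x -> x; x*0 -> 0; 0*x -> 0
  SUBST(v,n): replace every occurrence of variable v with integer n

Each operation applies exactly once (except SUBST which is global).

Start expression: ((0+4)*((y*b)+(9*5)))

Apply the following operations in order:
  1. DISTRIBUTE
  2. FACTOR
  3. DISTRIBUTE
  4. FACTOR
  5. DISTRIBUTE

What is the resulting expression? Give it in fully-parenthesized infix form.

Start: ((0+4)*((y*b)+(9*5)))
Apply DISTRIBUTE at root (target: ((0+4)*((y*b)+(9*5)))): ((0+4)*((y*b)+(9*5))) -> (((0+4)*(y*b))+((0+4)*(9*5)))
Apply FACTOR at root (target: (((0+4)*(y*b))+((0+4)*(9*5)))): (((0+4)*(y*b))+((0+4)*(9*5))) -> ((0+4)*((y*b)+(9*5)))
Apply DISTRIBUTE at root (target: ((0+4)*((y*b)+(9*5)))): ((0+4)*((y*b)+(9*5))) -> (((0+4)*(y*b))+((0+4)*(9*5)))
Apply FACTOR at root (target: (((0+4)*(y*b))+((0+4)*(9*5)))): (((0+4)*(y*b))+((0+4)*(9*5))) -> ((0+4)*((y*b)+(9*5)))
Apply DISTRIBUTE at root (target: ((0+4)*((y*b)+(9*5)))): ((0+4)*((y*b)+(9*5))) -> (((0+4)*(y*b))+((0+4)*(9*5)))

Answer: (((0+4)*(y*b))+((0+4)*(9*5)))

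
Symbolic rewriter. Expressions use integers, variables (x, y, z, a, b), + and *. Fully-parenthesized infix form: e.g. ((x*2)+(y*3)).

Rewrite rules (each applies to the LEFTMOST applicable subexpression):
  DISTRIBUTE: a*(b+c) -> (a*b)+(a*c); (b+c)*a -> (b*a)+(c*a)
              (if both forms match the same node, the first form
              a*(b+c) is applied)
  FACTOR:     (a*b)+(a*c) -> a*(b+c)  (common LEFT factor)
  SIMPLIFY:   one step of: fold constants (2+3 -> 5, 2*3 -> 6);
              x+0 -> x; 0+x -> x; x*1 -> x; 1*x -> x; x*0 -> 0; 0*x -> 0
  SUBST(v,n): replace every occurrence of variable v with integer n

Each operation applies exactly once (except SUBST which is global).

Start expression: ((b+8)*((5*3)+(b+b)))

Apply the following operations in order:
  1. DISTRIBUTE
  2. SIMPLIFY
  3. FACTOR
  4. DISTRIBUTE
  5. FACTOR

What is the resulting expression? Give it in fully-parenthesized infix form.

Answer: ((b+8)*(15+(b+b)))

Derivation:
Start: ((b+8)*((5*3)+(b+b)))
Apply DISTRIBUTE at root (target: ((b+8)*((5*3)+(b+b)))): ((b+8)*((5*3)+(b+b))) -> (((b+8)*(5*3))+((b+8)*(b+b)))
Apply SIMPLIFY at LR (target: (5*3)): (((b+8)*(5*3))+((b+8)*(b+b))) -> (((b+8)*15)+((b+8)*(b+b)))
Apply FACTOR at root (target: (((b+8)*15)+((b+8)*(b+b)))): (((b+8)*15)+((b+8)*(b+b))) -> ((b+8)*(15+(b+b)))
Apply DISTRIBUTE at root (target: ((b+8)*(15+(b+b)))): ((b+8)*(15+(b+b))) -> (((b+8)*15)+((b+8)*(b+b)))
Apply FACTOR at root (target: (((b+8)*15)+((b+8)*(b+b)))): (((b+8)*15)+((b+8)*(b+b))) -> ((b+8)*(15+(b+b)))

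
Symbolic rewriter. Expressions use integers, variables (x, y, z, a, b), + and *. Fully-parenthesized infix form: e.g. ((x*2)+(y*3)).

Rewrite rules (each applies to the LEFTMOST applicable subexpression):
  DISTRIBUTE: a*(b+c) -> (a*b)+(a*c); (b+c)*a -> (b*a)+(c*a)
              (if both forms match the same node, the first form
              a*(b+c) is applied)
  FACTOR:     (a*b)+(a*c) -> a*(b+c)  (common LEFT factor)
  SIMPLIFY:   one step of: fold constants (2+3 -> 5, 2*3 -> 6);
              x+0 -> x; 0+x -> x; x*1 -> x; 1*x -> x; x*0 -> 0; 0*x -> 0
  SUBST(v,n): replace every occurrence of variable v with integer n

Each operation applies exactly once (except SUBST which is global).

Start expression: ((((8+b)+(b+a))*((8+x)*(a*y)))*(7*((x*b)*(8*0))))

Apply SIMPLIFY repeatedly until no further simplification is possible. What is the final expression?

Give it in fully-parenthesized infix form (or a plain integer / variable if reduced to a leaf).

Answer: 0

Derivation:
Start: ((((8+b)+(b+a))*((8+x)*(a*y)))*(7*((x*b)*(8*0))))
Step 1: at RRR: (8*0) -> 0; overall: ((((8+b)+(b+a))*((8+x)*(a*y)))*(7*((x*b)*(8*0)))) -> ((((8+b)+(b+a))*((8+x)*(a*y)))*(7*((x*b)*0)))
Step 2: at RR: ((x*b)*0) -> 0; overall: ((((8+b)+(b+a))*((8+x)*(a*y)))*(7*((x*b)*0))) -> ((((8+b)+(b+a))*((8+x)*(a*y)))*(7*0))
Step 3: at R: (7*0) -> 0; overall: ((((8+b)+(b+a))*((8+x)*(a*y)))*(7*0)) -> ((((8+b)+(b+a))*((8+x)*(a*y)))*0)
Step 4: at root: ((((8+b)+(b+a))*((8+x)*(a*y)))*0) -> 0; overall: ((((8+b)+(b+a))*((8+x)*(a*y)))*0) -> 0
Fixed point: 0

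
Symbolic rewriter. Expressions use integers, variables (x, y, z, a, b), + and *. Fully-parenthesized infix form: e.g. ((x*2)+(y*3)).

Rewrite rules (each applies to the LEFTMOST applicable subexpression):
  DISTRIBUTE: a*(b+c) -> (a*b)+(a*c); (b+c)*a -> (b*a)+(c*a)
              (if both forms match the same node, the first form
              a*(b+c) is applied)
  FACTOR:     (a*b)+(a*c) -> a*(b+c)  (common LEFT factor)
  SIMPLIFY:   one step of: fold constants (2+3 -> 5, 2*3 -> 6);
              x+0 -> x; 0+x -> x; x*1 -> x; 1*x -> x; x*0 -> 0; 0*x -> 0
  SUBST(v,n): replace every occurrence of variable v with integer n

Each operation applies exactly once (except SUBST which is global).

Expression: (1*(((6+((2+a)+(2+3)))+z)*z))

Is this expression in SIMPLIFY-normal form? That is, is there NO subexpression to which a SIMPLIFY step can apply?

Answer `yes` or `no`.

Expression: (1*(((6+((2+a)+(2+3)))+z)*z))
Scanning for simplifiable subexpressions (pre-order)...
  at root: (1*(((6+((2+a)+(2+3)))+z)*z)) (SIMPLIFIABLE)
  at R: (((6+((2+a)+(2+3)))+z)*z) (not simplifiable)
  at RL: ((6+((2+a)+(2+3)))+z) (not simplifiable)
  at RLL: (6+((2+a)+(2+3))) (not simplifiable)
  at RLLR: ((2+a)+(2+3)) (not simplifiable)
  at RLLRL: (2+a) (not simplifiable)
  at RLLRR: (2+3) (SIMPLIFIABLE)
Found simplifiable subexpr at path root: (1*(((6+((2+a)+(2+3)))+z)*z))
One SIMPLIFY step would give: (((6+((2+a)+(2+3)))+z)*z)
-> NOT in normal form.

Answer: no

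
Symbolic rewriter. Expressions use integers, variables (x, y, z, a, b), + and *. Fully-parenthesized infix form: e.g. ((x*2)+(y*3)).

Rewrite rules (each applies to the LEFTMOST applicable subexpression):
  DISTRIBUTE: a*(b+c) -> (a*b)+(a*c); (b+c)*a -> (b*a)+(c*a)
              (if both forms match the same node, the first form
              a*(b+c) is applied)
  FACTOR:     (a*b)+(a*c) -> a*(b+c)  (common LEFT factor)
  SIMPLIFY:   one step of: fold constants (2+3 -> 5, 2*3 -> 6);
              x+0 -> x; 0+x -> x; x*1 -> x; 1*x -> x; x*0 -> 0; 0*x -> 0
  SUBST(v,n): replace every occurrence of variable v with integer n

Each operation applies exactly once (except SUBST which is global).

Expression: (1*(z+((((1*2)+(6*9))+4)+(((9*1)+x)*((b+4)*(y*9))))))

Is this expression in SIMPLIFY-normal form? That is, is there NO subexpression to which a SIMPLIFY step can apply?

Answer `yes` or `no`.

Answer: no

Derivation:
Expression: (1*(z+((((1*2)+(6*9))+4)+(((9*1)+x)*((b+4)*(y*9))))))
Scanning for simplifiable subexpressions (pre-order)...
  at root: (1*(z+((((1*2)+(6*9))+4)+(((9*1)+x)*((b+4)*(y*9)))))) (SIMPLIFIABLE)
  at R: (z+((((1*2)+(6*9))+4)+(((9*1)+x)*((b+4)*(y*9))))) (not simplifiable)
  at RR: ((((1*2)+(6*9))+4)+(((9*1)+x)*((b+4)*(y*9)))) (not simplifiable)
  at RRL: (((1*2)+(6*9))+4) (not simplifiable)
  at RRLL: ((1*2)+(6*9)) (not simplifiable)
  at RRLLL: (1*2) (SIMPLIFIABLE)
  at RRLLR: (6*9) (SIMPLIFIABLE)
  at RRR: (((9*1)+x)*((b+4)*(y*9))) (not simplifiable)
  at RRRL: ((9*1)+x) (not simplifiable)
  at RRRLL: (9*1) (SIMPLIFIABLE)
  at RRRR: ((b+4)*(y*9)) (not simplifiable)
  at RRRRL: (b+4) (not simplifiable)
  at RRRRR: (y*9) (not simplifiable)
Found simplifiable subexpr at path root: (1*(z+((((1*2)+(6*9))+4)+(((9*1)+x)*((b+4)*(y*9))))))
One SIMPLIFY step would give: (z+((((1*2)+(6*9))+4)+(((9*1)+x)*((b+4)*(y*9)))))
-> NOT in normal form.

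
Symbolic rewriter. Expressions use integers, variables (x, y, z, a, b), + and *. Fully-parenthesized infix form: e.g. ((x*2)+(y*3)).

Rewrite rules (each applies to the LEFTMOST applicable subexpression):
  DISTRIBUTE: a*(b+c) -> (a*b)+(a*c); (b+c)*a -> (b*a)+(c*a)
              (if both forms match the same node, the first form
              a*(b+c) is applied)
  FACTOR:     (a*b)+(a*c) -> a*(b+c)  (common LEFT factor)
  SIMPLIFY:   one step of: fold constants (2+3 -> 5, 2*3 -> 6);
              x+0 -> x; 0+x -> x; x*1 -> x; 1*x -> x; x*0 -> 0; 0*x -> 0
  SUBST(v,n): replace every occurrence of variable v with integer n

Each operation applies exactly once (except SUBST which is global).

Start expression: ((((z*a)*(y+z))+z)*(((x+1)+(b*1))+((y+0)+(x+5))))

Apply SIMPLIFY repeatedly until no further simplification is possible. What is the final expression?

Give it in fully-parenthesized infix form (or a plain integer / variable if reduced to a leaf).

Answer: ((((z*a)*(y+z))+z)*(((x+1)+b)+(y+(x+5))))

Derivation:
Start: ((((z*a)*(y+z))+z)*(((x+1)+(b*1))+((y+0)+(x+5))))
Step 1: at RLR: (b*1) -> b; overall: ((((z*a)*(y+z))+z)*(((x+1)+(b*1))+((y+0)+(x+5)))) -> ((((z*a)*(y+z))+z)*(((x+1)+b)+((y+0)+(x+5))))
Step 2: at RRL: (y+0) -> y; overall: ((((z*a)*(y+z))+z)*(((x+1)+b)+((y+0)+(x+5)))) -> ((((z*a)*(y+z))+z)*(((x+1)+b)+(y+(x+5))))
Fixed point: ((((z*a)*(y+z))+z)*(((x+1)+b)+(y+(x+5))))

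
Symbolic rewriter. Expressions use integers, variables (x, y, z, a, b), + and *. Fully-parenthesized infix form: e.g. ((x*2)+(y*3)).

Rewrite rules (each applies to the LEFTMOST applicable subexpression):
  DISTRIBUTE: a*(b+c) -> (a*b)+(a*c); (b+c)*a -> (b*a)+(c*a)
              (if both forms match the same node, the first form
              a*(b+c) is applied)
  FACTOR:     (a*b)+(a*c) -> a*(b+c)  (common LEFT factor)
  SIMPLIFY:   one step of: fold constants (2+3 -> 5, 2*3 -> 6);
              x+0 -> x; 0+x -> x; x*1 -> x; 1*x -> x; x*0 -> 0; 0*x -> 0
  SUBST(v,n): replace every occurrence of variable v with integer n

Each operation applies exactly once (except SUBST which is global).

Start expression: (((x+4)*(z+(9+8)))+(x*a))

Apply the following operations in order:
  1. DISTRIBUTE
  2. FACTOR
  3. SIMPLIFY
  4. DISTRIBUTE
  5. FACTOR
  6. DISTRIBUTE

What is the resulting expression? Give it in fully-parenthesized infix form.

Start: (((x+4)*(z+(9+8)))+(x*a))
Apply DISTRIBUTE at L (target: ((x+4)*(z+(9+8)))): (((x+4)*(z+(9+8)))+(x*a)) -> ((((x+4)*z)+((x+4)*(9+8)))+(x*a))
Apply FACTOR at L (target: (((x+4)*z)+((x+4)*(9+8)))): ((((x+4)*z)+((x+4)*(9+8)))+(x*a)) -> (((x+4)*(z+(9+8)))+(x*a))
Apply SIMPLIFY at LRR (target: (9+8)): (((x+4)*(z+(9+8)))+(x*a)) -> (((x+4)*(z+17))+(x*a))
Apply DISTRIBUTE at L (target: ((x+4)*(z+17))): (((x+4)*(z+17))+(x*a)) -> ((((x+4)*z)+((x+4)*17))+(x*a))
Apply FACTOR at L (target: (((x+4)*z)+((x+4)*17))): ((((x+4)*z)+((x+4)*17))+(x*a)) -> (((x+4)*(z+17))+(x*a))
Apply DISTRIBUTE at L (target: ((x+4)*(z+17))): (((x+4)*(z+17))+(x*a)) -> ((((x+4)*z)+((x+4)*17))+(x*a))

Answer: ((((x+4)*z)+((x+4)*17))+(x*a))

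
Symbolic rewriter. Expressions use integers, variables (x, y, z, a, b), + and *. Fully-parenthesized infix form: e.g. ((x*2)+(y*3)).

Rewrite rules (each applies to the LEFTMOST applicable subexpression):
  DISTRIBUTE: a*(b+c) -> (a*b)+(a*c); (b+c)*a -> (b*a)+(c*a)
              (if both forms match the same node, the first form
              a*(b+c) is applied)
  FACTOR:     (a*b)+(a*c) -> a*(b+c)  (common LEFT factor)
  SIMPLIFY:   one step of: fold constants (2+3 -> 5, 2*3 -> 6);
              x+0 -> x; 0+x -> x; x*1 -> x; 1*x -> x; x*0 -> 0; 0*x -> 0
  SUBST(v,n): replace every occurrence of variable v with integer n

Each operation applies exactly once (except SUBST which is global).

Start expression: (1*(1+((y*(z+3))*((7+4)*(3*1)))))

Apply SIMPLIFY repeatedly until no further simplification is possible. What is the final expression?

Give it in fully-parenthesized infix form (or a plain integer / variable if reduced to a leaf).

Start: (1*(1+((y*(z+3))*((7+4)*(3*1)))))
Step 1: at root: (1*(1+((y*(z+3))*((7+4)*(3*1))))) -> (1+((y*(z+3))*((7+4)*(3*1)))); overall: (1*(1+((y*(z+3))*((7+4)*(3*1))))) -> (1+((y*(z+3))*((7+4)*(3*1))))
Step 2: at RRL: (7+4) -> 11; overall: (1+((y*(z+3))*((7+4)*(3*1)))) -> (1+((y*(z+3))*(11*(3*1))))
Step 3: at RRR: (3*1) -> 3; overall: (1+((y*(z+3))*(11*(3*1)))) -> (1+((y*(z+3))*(11*3)))
Step 4: at RR: (11*3) -> 33; overall: (1+((y*(z+3))*(11*3))) -> (1+((y*(z+3))*33))
Fixed point: (1+((y*(z+3))*33))

Answer: (1+((y*(z+3))*33))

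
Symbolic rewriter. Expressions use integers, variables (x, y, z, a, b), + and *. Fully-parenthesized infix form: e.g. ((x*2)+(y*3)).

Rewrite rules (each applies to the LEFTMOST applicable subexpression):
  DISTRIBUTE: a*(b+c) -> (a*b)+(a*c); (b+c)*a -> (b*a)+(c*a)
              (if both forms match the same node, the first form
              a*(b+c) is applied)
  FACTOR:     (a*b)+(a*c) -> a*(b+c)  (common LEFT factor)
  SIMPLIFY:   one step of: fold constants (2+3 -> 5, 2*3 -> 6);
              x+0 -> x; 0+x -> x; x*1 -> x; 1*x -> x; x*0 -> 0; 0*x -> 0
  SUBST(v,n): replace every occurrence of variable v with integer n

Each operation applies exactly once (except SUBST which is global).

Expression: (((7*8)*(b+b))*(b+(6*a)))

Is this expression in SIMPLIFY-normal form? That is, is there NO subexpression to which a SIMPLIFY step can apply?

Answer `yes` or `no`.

Expression: (((7*8)*(b+b))*(b+(6*a)))
Scanning for simplifiable subexpressions (pre-order)...
  at root: (((7*8)*(b+b))*(b+(6*a))) (not simplifiable)
  at L: ((7*8)*(b+b)) (not simplifiable)
  at LL: (7*8) (SIMPLIFIABLE)
  at LR: (b+b) (not simplifiable)
  at R: (b+(6*a)) (not simplifiable)
  at RR: (6*a) (not simplifiable)
Found simplifiable subexpr at path LL: (7*8)
One SIMPLIFY step would give: ((56*(b+b))*(b+(6*a)))
-> NOT in normal form.

Answer: no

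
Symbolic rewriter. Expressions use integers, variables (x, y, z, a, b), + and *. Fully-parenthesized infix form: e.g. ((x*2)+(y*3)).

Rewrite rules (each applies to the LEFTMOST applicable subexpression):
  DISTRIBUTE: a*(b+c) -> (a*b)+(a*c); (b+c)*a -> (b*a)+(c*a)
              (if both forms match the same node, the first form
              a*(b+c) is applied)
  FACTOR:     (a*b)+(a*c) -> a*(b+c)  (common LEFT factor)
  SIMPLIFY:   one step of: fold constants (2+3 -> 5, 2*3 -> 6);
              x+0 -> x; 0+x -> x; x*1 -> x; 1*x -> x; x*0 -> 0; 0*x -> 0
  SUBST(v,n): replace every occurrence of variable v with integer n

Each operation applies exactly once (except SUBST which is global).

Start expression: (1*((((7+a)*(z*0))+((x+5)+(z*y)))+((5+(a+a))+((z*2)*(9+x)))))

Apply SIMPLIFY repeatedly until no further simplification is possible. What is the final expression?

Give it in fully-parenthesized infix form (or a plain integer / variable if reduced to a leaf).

Start: (1*((((7+a)*(z*0))+((x+5)+(z*y)))+((5+(a+a))+((z*2)*(9+x)))))
Step 1: at root: (1*((((7+a)*(z*0))+((x+5)+(z*y)))+((5+(a+a))+((z*2)*(9+x))))) -> ((((7+a)*(z*0))+((x+5)+(z*y)))+((5+(a+a))+((z*2)*(9+x)))); overall: (1*((((7+a)*(z*0))+((x+5)+(z*y)))+((5+(a+a))+((z*2)*(9+x))))) -> ((((7+a)*(z*0))+((x+5)+(z*y)))+((5+(a+a))+((z*2)*(9+x))))
Step 2: at LLR: (z*0) -> 0; overall: ((((7+a)*(z*0))+((x+5)+(z*y)))+((5+(a+a))+((z*2)*(9+x)))) -> ((((7+a)*0)+((x+5)+(z*y)))+((5+(a+a))+((z*2)*(9+x))))
Step 3: at LL: ((7+a)*0) -> 0; overall: ((((7+a)*0)+((x+5)+(z*y)))+((5+(a+a))+((z*2)*(9+x)))) -> ((0+((x+5)+(z*y)))+((5+(a+a))+((z*2)*(9+x))))
Step 4: at L: (0+((x+5)+(z*y))) -> ((x+5)+(z*y)); overall: ((0+((x+5)+(z*y)))+((5+(a+a))+((z*2)*(9+x)))) -> (((x+5)+(z*y))+((5+(a+a))+((z*2)*(9+x))))
Fixed point: (((x+5)+(z*y))+((5+(a+a))+((z*2)*(9+x))))

Answer: (((x+5)+(z*y))+((5+(a+a))+((z*2)*(9+x))))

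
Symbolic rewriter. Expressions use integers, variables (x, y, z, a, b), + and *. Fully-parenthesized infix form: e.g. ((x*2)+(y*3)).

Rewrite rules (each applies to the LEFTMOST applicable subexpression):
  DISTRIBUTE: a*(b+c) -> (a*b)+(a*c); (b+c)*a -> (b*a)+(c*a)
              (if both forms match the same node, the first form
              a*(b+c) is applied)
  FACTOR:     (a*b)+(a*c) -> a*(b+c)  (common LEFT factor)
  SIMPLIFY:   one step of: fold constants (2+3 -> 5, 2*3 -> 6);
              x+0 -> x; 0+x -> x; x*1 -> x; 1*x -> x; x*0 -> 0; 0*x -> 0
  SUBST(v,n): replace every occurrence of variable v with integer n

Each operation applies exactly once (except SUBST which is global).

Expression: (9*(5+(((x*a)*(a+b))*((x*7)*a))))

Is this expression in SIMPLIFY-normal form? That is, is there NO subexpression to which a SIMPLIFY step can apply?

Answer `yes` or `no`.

Answer: yes

Derivation:
Expression: (9*(5+(((x*a)*(a+b))*((x*7)*a))))
Scanning for simplifiable subexpressions (pre-order)...
  at root: (9*(5+(((x*a)*(a+b))*((x*7)*a)))) (not simplifiable)
  at R: (5+(((x*a)*(a+b))*((x*7)*a))) (not simplifiable)
  at RR: (((x*a)*(a+b))*((x*7)*a)) (not simplifiable)
  at RRL: ((x*a)*(a+b)) (not simplifiable)
  at RRLL: (x*a) (not simplifiable)
  at RRLR: (a+b) (not simplifiable)
  at RRR: ((x*7)*a) (not simplifiable)
  at RRRL: (x*7) (not simplifiable)
Result: no simplifiable subexpression found -> normal form.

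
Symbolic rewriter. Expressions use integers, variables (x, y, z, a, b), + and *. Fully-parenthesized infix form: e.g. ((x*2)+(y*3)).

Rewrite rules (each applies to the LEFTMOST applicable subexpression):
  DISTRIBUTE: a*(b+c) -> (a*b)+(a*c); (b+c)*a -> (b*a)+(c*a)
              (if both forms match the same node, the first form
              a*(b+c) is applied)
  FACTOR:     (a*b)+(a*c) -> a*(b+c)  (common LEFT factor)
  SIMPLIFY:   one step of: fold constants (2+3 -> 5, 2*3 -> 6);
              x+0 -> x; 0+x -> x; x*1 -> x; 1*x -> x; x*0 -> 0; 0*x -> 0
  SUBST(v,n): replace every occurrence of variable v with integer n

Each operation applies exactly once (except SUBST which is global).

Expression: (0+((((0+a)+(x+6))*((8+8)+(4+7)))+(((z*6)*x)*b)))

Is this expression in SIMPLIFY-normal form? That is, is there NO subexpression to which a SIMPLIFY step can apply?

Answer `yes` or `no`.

Expression: (0+((((0+a)+(x+6))*((8+8)+(4+7)))+(((z*6)*x)*b)))
Scanning for simplifiable subexpressions (pre-order)...
  at root: (0+((((0+a)+(x+6))*((8+8)+(4+7)))+(((z*6)*x)*b))) (SIMPLIFIABLE)
  at R: ((((0+a)+(x+6))*((8+8)+(4+7)))+(((z*6)*x)*b)) (not simplifiable)
  at RL: (((0+a)+(x+6))*((8+8)+(4+7))) (not simplifiable)
  at RLL: ((0+a)+(x+6)) (not simplifiable)
  at RLLL: (0+a) (SIMPLIFIABLE)
  at RLLR: (x+6) (not simplifiable)
  at RLR: ((8+8)+(4+7)) (not simplifiable)
  at RLRL: (8+8) (SIMPLIFIABLE)
  at RLRR: (4+7) (SIMPLIFIABLE)
  at RR: (((z*6)*x)*b) (not simplifiable)
  at RRL: ((z*6)*x) (not simplifiable)
  at RRLL: (z*6) (not simplifiable)
Found simplifiable subexpr at path root: (0+((((0+a)+(x+6))*((8+8)+(4+7)))+(((z*6)*x)*b)))
One SIMPLIFY step would give: ((((0+a)+(x+6))*((8+8)+(4+7)))+(((z*6)*x)*b))
-> NOT in normal form.

Answer: no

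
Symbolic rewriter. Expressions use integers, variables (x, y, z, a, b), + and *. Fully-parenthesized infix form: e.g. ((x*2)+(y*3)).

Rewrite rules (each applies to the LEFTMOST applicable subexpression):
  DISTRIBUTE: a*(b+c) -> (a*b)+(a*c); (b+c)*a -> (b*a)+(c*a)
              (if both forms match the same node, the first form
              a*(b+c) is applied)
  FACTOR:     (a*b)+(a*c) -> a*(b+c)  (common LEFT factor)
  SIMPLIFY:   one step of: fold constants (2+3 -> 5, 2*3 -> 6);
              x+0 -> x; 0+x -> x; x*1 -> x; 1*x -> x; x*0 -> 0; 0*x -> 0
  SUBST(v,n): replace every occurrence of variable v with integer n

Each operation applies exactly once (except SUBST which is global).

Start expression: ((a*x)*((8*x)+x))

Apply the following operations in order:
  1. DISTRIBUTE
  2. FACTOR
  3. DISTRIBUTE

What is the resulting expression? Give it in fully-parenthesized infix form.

Answer: (((a*x)*(8*x))+((a*x)*x))

Derivation:
Start: ((a*x)*((8*x)+x))
Apply DISTRIBUTE at root (target: ((a*x)*((8*x)+x))): ((a*x)*((8*x)+x)) -> (((a*x)*(8*x))+((a*x)*x))
Apply FACTOR at root (target: (((a*x)*(8*x))+((a*x)*x))): (((a*x)*(8*x))+((a*x)*x)) -> ((a*x)*((8*x)+x))
Apply DISTRIBUTE at root (target: ((a*x)*((8*x)+x))): ((a*x)*((8*x)+x)) -> (((a*x)*(8*x))+((a*x)*x))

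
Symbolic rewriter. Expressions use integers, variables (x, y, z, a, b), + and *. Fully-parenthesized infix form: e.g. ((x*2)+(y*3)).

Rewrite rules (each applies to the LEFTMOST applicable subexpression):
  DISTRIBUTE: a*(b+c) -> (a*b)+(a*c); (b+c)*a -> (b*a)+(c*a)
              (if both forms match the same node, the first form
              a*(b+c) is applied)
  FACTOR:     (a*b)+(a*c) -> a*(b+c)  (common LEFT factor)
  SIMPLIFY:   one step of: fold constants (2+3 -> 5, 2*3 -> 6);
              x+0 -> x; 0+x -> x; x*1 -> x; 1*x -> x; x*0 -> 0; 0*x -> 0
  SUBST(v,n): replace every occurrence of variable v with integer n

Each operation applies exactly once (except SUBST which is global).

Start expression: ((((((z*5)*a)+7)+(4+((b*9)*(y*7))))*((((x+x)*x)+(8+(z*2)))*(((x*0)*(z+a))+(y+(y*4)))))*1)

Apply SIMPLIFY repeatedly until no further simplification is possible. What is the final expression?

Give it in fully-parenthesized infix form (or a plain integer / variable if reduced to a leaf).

Start: ((((((z*5)*a)+7)+(4+((b*9)*(y*7))))*((((x+x)*x)+(8+(z*2)))*(((x*0)*(z+a))+(y+(y*4)))))*1)
Step 1: at root: ((((((z*5)*a)+7)+(4+((b*9)*(y*7))))*((((x+x)*x)+(8+(z*2)))*(((x*0)*(z+a))+(y+(y*4)))))*1) -> (((((z*5)*a)+7)+(4+((b*9)*(y*7))))*((((x+x)*x)+(8+(z*2)))*(((x*0)*(z+a))+(y+(y*4))))); overall: ((((((z*5)*a)+7)+(4+((b*9)*(y*7))))*((((x+x)*x)+(8+(z*2)))*(((x*0)*(z+a))+(y+(y*4)))))*1) -> (((((z*5)*a)+7)+(4+((b*9)*(y*7))))*((((x+x)*x)+(8+(z*2)))*(((x*0)*(z+a))+(y+(y*4)))))
Step 2: at RRLL: (x*0) -> 0; overall: (((((z*5)*a)+7)+(4+((b*9)*(y*7))))*((((x+x)*x)+(8+(z*2)))*(((x*0)*(z+a))+(y+(y*4))))) -> (((((z*5)*a)+7)+(4+((b*9)*(y*7))))*((((x+x)*x)+(8+(z*2)))*((0*(z+a))+(y+(y*4)))))
Step 3: at RRL: (0*(z+a)) -> 0; overall: (((((z*5)*a)+7)+(4+((b*9)*(y*7))))*((((x+x)*x)+(8+(z*2)))*((0*(z+a))+(y+(y*4))))) -> (((((z*5)*a)+7)+(4+((b*9)*(y*7))))*((((x+x)*x)+(8+(z*2)))*(0+(y+(y*4)))))
Step 4: at RR: (0+(y+(y*4))) -> (y+(y*4)); overall: (((((z*5)*a)+7)+(4+((b*9)*(y*7))))*((((x+x)*x)+(8+(z*2)))*(0+(y+(y*4))))) -> (((((z*5)*a)+7)+(4+((b*9)*(y*7))))*((((x+x)*x)+(8+(z*2)))*(y+(y*4))))
Fixed point: (((((z*5)*a)+7)+(4+((b*9)*(y*7))))*((((x+x)*x)+(8+(z*2)))*(y+(y*4))))

Answer: (((((z*5)*a)+7)+(4+((b*9)*(y*7))))*((((x+x)*x)+(8+(z*2)))*(y+(y*4))))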